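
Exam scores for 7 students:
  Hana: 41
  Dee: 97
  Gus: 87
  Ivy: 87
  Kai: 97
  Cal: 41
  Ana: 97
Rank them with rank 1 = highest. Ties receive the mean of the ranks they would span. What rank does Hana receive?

Sorted (descending): 97, 97, 97, 87, 87, 41, 41
The 3 values of 97 occupy positions 1–3 → average rank 2.
The 2 values of 87 occupy positions 4–5 → average rank (4+5)/2 = 4.5.
The 2 values of 41 occupy positions 6–7 → average rank (6+7)/2 = 6.5.
Hana has value 41 → rank 6.5.

6.5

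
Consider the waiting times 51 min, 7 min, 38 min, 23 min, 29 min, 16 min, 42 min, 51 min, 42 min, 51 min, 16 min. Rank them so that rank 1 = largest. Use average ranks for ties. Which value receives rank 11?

7

Sorted (descending): 51, 51, 51, 42, 42, 38, 29, 23, 16, 16, 7
The 3 values of 51 occupy positions 1–3 → average rank 2.
The 2 values of 42 occupy positions 4–5 → average rank (4+5)/2 = 4.5.
The 2 values of 16 occupy positions 9–10 → average rank (9+10)/2 = 9.5.
Rank 11 → value 7.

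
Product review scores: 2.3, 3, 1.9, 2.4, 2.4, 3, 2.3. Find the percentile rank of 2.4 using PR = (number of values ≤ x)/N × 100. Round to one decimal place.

71.4

N = 7.
Strictly below 2.4: 3. Equal to 2.4: 2.
PR = 5/7 × 100 = 71.4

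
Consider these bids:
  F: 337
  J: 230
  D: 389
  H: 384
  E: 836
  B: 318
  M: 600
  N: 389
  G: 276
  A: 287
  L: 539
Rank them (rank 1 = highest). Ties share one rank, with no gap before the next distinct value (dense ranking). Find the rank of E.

Sorted (descending): 836, 600, 539, 389, 389, 384, 337, 318, 287, 276, 230
The 2 values of 389 share dense rank 4.
Remaining distinct values take the next consecutive integers.
E has value 836 → rank 1.

1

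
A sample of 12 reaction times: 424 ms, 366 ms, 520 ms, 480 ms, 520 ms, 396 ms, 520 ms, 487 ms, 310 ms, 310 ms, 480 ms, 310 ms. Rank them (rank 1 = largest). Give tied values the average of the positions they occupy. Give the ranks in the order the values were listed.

7, 9, 2, 5.5, 2, 8, 2, 4, 11, 11, 5.5, 11

Sorted (descending): 520, 520, 520, 487, 480, 480, 424, 396, 366, 310, 310, 310
The 3 values of 520 occupy positions 1–3 → average rank 2.
The 2 values of 480 occupy positions 5–6 → average rank (5+6)/2 = 5.5.
The 3 values of 310 occupy positions 10–12 → average rank 11.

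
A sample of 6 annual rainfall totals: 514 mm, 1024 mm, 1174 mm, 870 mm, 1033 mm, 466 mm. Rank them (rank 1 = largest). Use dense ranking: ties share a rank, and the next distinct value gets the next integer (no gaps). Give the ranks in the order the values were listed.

5, 3, 1, 4, 2, 6

Sorted (descending): 1174, 1033, 1024, 870, 514, 466
No ties — each value takes its position as its rank.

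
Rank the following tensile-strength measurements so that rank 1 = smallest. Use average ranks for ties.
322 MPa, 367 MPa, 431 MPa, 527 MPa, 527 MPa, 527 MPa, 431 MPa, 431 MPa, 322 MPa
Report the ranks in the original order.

1.5, 3, 5, 8, 8, 8, 5, 5, 1.5

Sorted (ascending): 322, 322, 367, 431, 431, 431, 527, 527, 527
The 2 values of 322 occupy positions 1–2 → average rank (1+2)/2 = 1.5.
The 3 values of 431 occupy positions 4–6 → average rank 5.
The 3 values of 527 occupy positions 7–9 → average rank 8.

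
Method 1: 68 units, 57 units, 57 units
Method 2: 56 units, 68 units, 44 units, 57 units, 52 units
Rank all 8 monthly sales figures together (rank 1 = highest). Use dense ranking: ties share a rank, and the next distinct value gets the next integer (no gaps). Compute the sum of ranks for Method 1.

Sorted (descending): 68, 68, 57, 57, 57, 56, 52, 44
The 2 values of 68 share dense rank 1.
The 3 values of 57 share dense rank 2.
Remaining distinct values take the next consecutive integers.
Method 1 values → pooled ranks: 68→1, 57→2, 57→2
Rank sum = 1 + 2 + 2 = 5

5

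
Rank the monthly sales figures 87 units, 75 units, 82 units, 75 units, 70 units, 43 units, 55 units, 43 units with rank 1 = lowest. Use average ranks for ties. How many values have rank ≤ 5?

4

Sorted (ascending): 43, 43, 55, 70, 75, 75, 82, 87
The 2 values of 43 occupy positions 1–2 → average rank (1+2)/2 = 1.5.
The 2 values of 75 occupy positions 5–6 → average rank (5+6)/2 = 5.5.
Ranks ≤ 5: {1.5, 1.5, 3, 4} → 4 values.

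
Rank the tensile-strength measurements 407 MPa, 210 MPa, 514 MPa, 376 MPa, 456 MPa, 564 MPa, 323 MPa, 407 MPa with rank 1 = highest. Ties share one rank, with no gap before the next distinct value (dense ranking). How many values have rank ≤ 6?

7

Sorted (descending): 564, 514, 456, 407, 407, 376, 323, 210
The 2 values of 407 share dense rank 4.
Remaining distinct values take the next consecutive integers.
Ranks ≤ 6: {1, 2, 3, 4, 4, 5, 6} → 7 values.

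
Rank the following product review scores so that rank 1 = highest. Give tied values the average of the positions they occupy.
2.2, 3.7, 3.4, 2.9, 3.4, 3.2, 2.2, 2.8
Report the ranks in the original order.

Sorted (descending): 3.7, 3.4, 3.4, 3.2, 2.9, 2.8, 2.2, 2.2
The 2 values of 3.4 occupy positions 2–3 → average rank (2+3)/2 = 2.5.
The 2 values of 2.2 occupy positions 7–8 → average rank (7+8)/2 = 7.5.

7.5, 1, 2.5, 5, 2.5, 4, 7.5, 6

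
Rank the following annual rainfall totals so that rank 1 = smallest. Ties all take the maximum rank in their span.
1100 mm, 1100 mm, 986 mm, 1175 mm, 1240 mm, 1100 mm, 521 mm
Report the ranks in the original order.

Sorted (ascending): 521, 986, 1100, 1100, 1100, 1175, 1240
The 3 values of 1100 occupy positions 3–5 → each gets rank 5.

5, 5, 2, 6, 7, 5, 1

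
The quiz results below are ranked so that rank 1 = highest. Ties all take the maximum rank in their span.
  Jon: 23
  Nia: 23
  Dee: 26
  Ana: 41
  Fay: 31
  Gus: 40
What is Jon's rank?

Sorted (descending): 41, 40, 31, 26, 23, 23
The 2 values of 23 occupy positions 5–6 → each gets rank 6.
Jon has value 23 → rank 6.

6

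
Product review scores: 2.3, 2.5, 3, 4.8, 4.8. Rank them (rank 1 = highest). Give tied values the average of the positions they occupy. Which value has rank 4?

Sorted (descending): 4.8, 4.8, 3, 2.5, 2.3
The 2 values of 4.8 occupy positions 1–2 → average rank (1+2)/2 = 1.5.
Rank 4 → value 2.5.

2.5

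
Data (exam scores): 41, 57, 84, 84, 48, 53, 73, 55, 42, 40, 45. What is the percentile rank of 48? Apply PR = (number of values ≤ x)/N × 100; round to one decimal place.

N = 11.
Strictly below 48: 4. Equal to 48: 1.
PR = 5/11 × 100 = 45.5

45.5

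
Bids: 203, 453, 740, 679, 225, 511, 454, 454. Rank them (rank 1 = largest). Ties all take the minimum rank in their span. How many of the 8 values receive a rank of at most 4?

5

Sorted (descending): 740, 679, 511, 454, 454, 453, 225, 203
The 2 values of 454 occupy positions 4–5 → each gets rank 4.
Ranks ≤ 4: {1, 2, 3, 4, 4} → 5 values.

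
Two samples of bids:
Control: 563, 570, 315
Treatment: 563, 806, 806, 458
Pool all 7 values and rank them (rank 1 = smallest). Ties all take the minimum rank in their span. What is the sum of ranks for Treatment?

Sorted (ascending): 315, 458, 563, 563, 570, 806, 806
The 2 values of 563 occupy positions 3–4 → each gets rank 3.
The 2 values of 806 occupy positions 6–7 → each gets rank 6.
Treatment values → pooled ranks: 563→3, 806→6, 806→6, 458→2
Rank sum = 3 + 6 + 6 + 2 = 17

17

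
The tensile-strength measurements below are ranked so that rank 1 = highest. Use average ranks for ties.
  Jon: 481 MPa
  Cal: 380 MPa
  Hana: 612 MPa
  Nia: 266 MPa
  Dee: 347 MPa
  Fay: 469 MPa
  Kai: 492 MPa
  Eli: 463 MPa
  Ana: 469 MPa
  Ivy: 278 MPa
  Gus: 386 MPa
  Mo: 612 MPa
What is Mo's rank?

Sorted (descending): 612, 612, 492, 481, 469, 469, 463, 386, 380, 347, 278, 266
The 2 values of 612 occupy positions 1–2 → average rank (1+2)/2 = 1.5.
The 2 values of 469 occupy positions 5–6 → average rank (5+6)/2 = 5.5.
Mo has value 612 MPa → rank 1.5.

1.5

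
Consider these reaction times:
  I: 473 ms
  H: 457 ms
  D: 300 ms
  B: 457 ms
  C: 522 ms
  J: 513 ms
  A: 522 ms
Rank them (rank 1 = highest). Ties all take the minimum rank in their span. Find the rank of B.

Sorted (descending): 522, 522, 513, 473, 457, 457, 300
The 2 values of 522 occupy positions 1–2 → each gets rank 1.
The 2 values of 457 occupy positions 5–6 → each gets rank 5.
B has value 457 ms → rank 5.

5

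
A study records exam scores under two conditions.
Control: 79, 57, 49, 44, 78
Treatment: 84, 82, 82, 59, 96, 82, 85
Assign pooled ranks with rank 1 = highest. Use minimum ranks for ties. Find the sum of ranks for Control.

48

Sorted (descending): 96, 85, 84, 82, 82, 82, 79, 78, 59, 57, 49, 44
The 3 values of 82 occupy positions 4–6 → each gets rank 4.
Control values → pooled ranks: 79→7, 57→10, 49→11, 44→12, 78→8
Rank sum = 7 + 10 + 11 + 12 + 8 = 48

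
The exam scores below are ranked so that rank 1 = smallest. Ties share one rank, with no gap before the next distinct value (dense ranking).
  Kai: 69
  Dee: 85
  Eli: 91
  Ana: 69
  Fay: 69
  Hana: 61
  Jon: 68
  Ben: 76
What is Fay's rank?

Sorted (ascending): 61, 68, 69, 69, 69, 76, 85, 91
The 3 values of 69 share dense rank 3.
Remaining distinct values take the next consecutive integers.
Fay has value 69 → rank 3.

3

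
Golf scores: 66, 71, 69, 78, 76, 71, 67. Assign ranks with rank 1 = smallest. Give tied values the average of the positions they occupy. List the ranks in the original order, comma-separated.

1, 4.5, 3, 7, 6, 4.5, 2

Sorted (ascending): 66, 67, 69, 71, 71, 76, 78
The 2 values of 71 occupy positions 4–5 → average rank (4+5)/2 = 4.5.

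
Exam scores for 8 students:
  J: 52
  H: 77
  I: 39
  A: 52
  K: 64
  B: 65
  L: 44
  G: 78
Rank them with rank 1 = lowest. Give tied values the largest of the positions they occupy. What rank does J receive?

4

Sorted (ascending): 39, 44, 52, 52, 64, 65, 77, 78
The 2 values of 52 occupy positions 3–4 → each gets rank 4.
J has value 52 → rank 4.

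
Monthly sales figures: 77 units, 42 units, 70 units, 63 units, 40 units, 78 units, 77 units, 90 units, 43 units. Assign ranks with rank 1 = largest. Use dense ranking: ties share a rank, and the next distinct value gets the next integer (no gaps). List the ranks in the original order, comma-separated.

3, 7, 4, 5, 8, 2, 3, 1, 6

Sorted (descending): 90, 78, 77, 77, 70, 63, 43, 42, 40
The 2 values of 77 share dense rank 3.
Remaining distinct values take the next consecutive integers.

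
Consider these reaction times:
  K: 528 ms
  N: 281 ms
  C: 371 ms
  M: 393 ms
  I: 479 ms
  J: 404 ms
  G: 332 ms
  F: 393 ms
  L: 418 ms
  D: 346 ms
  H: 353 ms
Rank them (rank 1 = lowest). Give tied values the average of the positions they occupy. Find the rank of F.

Sorted (ascending): 281, 332, 346, 353, 371, 393, 393, 404, 418, 479, 528
The 2 values of 393 occupy positions 6–7 → average rank (6+7)/2 = 6.5.
F has value 393 ms → rank 6.5.

6.5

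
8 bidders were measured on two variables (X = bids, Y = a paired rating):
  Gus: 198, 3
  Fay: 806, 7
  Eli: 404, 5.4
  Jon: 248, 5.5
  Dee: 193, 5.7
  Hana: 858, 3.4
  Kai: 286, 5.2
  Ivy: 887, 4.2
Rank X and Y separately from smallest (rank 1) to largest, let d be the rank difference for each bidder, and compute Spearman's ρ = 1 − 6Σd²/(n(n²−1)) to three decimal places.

Ranks of variable 1: 2, 6, 5, 3, 1, 7, 4, 8
Ranks of variable 2: 1, 8, 5, 6, 7, 2, 4, 3
d = r₁ − r₂: 1, -2, 0, -3, -6, 5, 0, 5
d²: 1, 4, 0, 9, 36, 25, 0, 25; Σd² = 100
ρ = 1 − 6·100/(8·63) = 1 − 600/504 = -0.190

-0.190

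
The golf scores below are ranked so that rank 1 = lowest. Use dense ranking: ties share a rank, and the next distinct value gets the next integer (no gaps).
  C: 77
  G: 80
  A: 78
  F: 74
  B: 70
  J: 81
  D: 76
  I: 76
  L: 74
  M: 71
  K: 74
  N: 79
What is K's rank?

Sorted (ascending): 70, 71, 74, 74, 74, 76, 76, 77, 78, 79, 80, 81
The 3 values of 74 share dense rank 3.
The 2 values of 76 share dense rank 4.
Remaining distinct values take the next consecutive integers.
K has value 74 → rank 3.

3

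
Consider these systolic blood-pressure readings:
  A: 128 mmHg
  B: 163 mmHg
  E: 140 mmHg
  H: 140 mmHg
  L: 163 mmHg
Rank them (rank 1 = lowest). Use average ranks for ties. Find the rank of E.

Sorted (ascending): 128, 140, 140, 163, 163
The 2 values of 140 occupy positions 2–3 → average rank (2+3)/2 = 2.5.
The 2 values of 163 occupy positions 4–5 → average rank (4+5)/2 = 4.5.
E has value 140 mmHg → rank 2.5.

2.5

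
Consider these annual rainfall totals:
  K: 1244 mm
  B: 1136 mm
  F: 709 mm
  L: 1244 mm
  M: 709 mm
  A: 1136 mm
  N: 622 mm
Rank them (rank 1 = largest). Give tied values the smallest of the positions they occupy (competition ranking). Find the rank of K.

Sorted (descending): 1244, 1244, 1136, 1136, 709, 709, 622
The 2 values of 1244 occupy positions 1–2 → each gets rank 1.
The 2 values of 1136 occupy positions 3–4 → each gets rank 3.
The 2 values of 709 occupy positions 5–6 → each gets rank 5.
K has value 1244 mm → rank 1.

1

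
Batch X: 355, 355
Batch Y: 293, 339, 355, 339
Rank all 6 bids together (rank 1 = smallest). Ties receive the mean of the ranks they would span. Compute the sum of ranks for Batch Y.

Sorted (ascending): 293, 339, 339, 355, 355, 355
The 2 values of 339 occupy positions 2–3 → average rank (2+3)/2 = 2.5.
The 3 values of 355 occupy positions 4–6 → average rank 5.
Batch Y values → pooled ranks: 293→1, 339→2.5, 355→5, 339→2.5
Rank sum = 1 + 2.5 + 5 + 2.5 = 11

11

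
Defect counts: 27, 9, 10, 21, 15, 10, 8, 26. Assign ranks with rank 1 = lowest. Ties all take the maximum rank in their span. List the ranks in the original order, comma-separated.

Sorted (ascending): 8, 9, 10, 10, 15, 21, 26, 27
The 2 values of 10 occupy positions 3–4 → each gets rank 4.

8, 2, 4, 6, 5, 4, 1, 7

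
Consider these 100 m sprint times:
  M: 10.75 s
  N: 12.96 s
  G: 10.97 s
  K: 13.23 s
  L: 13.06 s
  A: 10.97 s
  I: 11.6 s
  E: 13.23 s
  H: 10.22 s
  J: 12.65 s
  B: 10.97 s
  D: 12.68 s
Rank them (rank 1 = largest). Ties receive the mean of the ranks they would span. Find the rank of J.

Sorted (descending): 13.23, 13.23, 13.06, 12.96, 12.68, 12.65, 11.6, 10.97, 10.97, 10.97, 10.75, 10.22
The 2 values of 13.23 occupy positions 1–2 → average rank (1+2)/2 = 1.5.
The 3 values of 10.97 occupy positions 8–10 → average rank 9.
J has value 12.65 s → rank 6.

6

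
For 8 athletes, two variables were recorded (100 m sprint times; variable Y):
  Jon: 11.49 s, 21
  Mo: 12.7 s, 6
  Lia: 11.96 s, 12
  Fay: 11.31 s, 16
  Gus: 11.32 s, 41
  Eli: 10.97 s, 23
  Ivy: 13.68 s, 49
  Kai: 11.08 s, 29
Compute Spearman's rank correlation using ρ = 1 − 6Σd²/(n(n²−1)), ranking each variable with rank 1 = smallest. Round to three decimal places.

-0.119

Ranks of variable 1: 5, 7, 6, 3, 4, 1, 8, 2
Ranks of variable 2: 4, 1, 2, 3, 7, 5, 8, 6
d = r₁ − r₂: 1, 6, 4, 0, -3, -4, 0, -4
d²: 1, 36, 16, 0, 9, 16, 0, 16; Σd² = 94
ρ = 1 − 6·94/(8·63) = 1 − 564/504 = -0.119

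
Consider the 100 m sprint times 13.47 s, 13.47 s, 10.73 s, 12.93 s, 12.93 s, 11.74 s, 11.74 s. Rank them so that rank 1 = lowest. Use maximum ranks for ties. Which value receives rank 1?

Sorted (ascending): 10.73, 11.74, 11.74, 12.93, 12.93, 13.47, 13.47
The 2 values of 11.74 occupy positions 2–3 → each gets rank 3.
The 2 values of 12.93 occupy positions 4–5 → each gets rank 5.
The 2 values of 13.47 occupy positions 6–7 → each gets rank 7.
Rank 1 → value 10.73.

10.73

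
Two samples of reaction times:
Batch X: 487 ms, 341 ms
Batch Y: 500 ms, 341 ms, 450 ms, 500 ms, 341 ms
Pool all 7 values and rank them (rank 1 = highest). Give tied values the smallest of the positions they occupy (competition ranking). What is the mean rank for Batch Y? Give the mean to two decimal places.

3.20

Sorted (descending): 500, 500, 487, 450, 341, 341, 341
The 2 values of 500 occupy positions 1–2 → each gets rank 1.
The 3 values of 341 occupy positions 5–7 → each gets rank 5.
Batch Y values → pooled ranks: 500→1, 341→5, 450→4, 500→1, 341→5
Mean rank = (1 + 5 + 4 + 1 + 5) / 5 = 3.20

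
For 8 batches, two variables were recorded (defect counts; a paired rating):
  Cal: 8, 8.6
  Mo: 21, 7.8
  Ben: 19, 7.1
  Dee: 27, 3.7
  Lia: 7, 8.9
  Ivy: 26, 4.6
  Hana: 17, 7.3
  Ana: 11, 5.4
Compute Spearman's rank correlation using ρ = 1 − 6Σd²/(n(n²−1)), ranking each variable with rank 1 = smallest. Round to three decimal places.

Ranks of variable 1: 2, 6, 5, 8, 1, 7, 4, 3
Ranks of variable 2: 7, 6, 4, 1, 8, 2, 5, 3
d = r₁ − r₂: -5, 0, 1, 7, -7, 5, -1, 0
d²: 25, 0, 1, 49, 49, 25, 1, 0; Σd² = 150
ρ = 1 − 6·150/(8·63) = 1 − 900/504 = -0.786

-0.786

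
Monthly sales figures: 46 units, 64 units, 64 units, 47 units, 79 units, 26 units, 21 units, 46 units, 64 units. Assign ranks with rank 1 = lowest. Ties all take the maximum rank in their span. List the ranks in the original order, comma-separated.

4, 8, 8, 5, 9, 2, 1, 4, 8

Sorted (ascending): 21, 26, 46, 46, 47, 64, 64, 64, 79
The 2 values of 46 occupy positions 3–4 → each gets rank 4.
The 3 values of 64 occupy positions 6–8 → each gets rank 8.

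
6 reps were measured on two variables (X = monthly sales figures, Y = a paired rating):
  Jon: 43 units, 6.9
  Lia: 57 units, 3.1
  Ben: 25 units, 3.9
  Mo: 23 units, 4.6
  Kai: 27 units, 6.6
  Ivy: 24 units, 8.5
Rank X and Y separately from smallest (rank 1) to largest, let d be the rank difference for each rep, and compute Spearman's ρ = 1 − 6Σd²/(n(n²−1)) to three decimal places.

-0.314

Ranks of variable 1: 5, 6, 3, 1, 4, 2
Ranks of variable 2: 5, 1, 2, 3, 4, 6
d = r₁ − r₂: 0, 5, 1, -2, 0, -4
d²: 0, 25, 1, 4, 0, 16; Σd² = 46
ρ = 1 − 6·46/(6·35) = 1 − 276/210 = -0.314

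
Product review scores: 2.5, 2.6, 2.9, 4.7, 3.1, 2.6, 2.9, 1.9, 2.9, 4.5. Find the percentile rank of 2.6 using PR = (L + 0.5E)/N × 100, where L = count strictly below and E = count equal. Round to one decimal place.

30.0

N = 10.
Strictly below 2.6: 2. Equal to 2.6: 2.
PR = (2 + 0.5·2)/10 × 100 = 30.0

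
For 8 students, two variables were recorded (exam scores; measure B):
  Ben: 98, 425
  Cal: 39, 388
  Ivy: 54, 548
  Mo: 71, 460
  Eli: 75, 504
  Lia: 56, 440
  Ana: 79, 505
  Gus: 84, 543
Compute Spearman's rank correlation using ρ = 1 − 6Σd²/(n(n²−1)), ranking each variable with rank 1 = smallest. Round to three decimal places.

Ranks of variable 1: 8, 1, 2, 4, 5, 3, 6, 7
Ranks of variable 2: 2, 1, 8, 4, 5, 3, 6, 7
d = r₁ − r₂: 6, 0, -6, 0, 0, 0, 0, 0
d²: 36, 0, 36, 0, 0, 0, 0, 0; Σd² = 72
ρ = 1 − 6·72/(8·63) = 1 − 432/504 = 0.143

0.143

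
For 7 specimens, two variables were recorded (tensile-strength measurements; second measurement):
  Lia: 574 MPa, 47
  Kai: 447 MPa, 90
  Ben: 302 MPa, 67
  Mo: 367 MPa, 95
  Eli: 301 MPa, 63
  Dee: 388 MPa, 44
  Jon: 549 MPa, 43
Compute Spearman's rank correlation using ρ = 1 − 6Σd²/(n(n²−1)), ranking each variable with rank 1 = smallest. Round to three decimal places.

Ranks of variable 1: 7, 5, 2, 3, 1, 4, 6
Ranks of variable 2: 3, 6, 5, 7, 4, 2, 1
d = r₁ − r₂: 4, -1, -3, -4, -3, 2, 5
d²: 16, 1, 9, 16, 9, 4, 25; Σd² = 80
ρ = 1 − 6·80/(7·48) = 1 − 480/336 = -0.429

-0.429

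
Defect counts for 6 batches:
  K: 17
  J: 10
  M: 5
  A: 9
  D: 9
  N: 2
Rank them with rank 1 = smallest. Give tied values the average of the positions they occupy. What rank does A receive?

Sorted (ascending): 2, 5, 9, 9, 10, 17
The 2 values of 9 occupy positions 3–4 → average rank (3+4)/2 = 3.5.
A has value 9 → rank 3.5.

3.5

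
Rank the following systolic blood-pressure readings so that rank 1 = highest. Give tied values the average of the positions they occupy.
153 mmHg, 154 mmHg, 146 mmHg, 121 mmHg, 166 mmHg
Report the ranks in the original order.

Sorted (descending): 166, 154, 153, 146, 121
No ties — each value takes its position as its rank.

3, 2, 4, 5, 1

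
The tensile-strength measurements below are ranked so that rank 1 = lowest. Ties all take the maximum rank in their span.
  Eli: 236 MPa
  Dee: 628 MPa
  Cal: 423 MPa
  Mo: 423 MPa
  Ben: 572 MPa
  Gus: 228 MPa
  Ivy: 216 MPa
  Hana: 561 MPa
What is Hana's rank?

6

Sorted (ascending): 216, 228, 236, 423, 423, 561, 572, 628
The 2 values of 423 occupy positions 4–5 → each gets rank 5.
Hana has value 561 MPa → rank 6.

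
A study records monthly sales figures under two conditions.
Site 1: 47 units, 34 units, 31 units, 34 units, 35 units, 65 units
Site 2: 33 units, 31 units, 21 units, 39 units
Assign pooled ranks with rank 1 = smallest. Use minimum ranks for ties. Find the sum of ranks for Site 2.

15

Sorted (ascending): 21, 31, 31, 33, 34, 34, 35, 39, 47, 65
The 2 values of 31 occupy positions 2–3 → each gets rank 2.
The 2 values of 34 occupy positions 5–6 → each gets rank 5.
Site 2 values → pooled ranks: 33→4, 31→2, 21→1, 39→8
Rank sum = 4 + 2 + 1 + 8 = 15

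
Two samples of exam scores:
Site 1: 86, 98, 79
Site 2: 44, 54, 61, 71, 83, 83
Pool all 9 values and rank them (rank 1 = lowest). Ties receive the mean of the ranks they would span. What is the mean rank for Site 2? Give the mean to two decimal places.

3.83

Sorted (ascending): 44, 54, 61, 71, 79, 83, 83, 86, 98
The 2 values of 83 occupy positions 6–7 → average rank (6+7)/2 = 6.5.
Site 2 values → pooled ranks: 44→1, 54→2, 61→3, 71→4, 83→6.5, 83→6.5
Mean rank = (1 + 2 + 3 + 4 + 6.5 + 6.5) / 6 = 3.83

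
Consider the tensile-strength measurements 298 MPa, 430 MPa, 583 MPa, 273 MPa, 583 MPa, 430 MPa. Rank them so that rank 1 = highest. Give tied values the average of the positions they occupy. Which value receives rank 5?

298

Sorted (descending): 583, 583, 430, 430, 298, 273
The 2 values of 583 occupy positions 1–2 → average rank (1+2)/2 = 1.5.
The 2 values of 430 occupy positions 3–4 → average rank (3+4)/2 = 3.5.
Rank 5 → value 298.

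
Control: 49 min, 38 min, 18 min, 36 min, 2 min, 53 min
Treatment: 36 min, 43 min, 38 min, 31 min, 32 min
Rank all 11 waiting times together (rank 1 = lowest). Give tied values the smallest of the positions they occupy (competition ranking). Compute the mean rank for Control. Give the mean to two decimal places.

6.00

Sorted (ascending): 2, 18, 31, 32, 36, 36, 38, 38, 43, 49, 53
The 2 values of 36 occupy positions 5–6 → each gets rank 5.
The 2 values of 38 occupy positions 7–8 → each gets rank 7.
Control values → pooled ranks: 49→10, 38→7, 18→2, 36→5, 2→1, 53→11
Mean rank = (10 + 7 + 2 + 5 + 1 + 11) / 6 = 6.00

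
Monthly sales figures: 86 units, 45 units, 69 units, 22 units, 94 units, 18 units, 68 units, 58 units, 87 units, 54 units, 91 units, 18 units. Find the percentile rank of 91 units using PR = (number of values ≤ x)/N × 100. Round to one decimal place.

91.7

N = 12.
Strictly below 91: 10. Equal to 91: 1.
PR = 11/12 × 100 = 91.7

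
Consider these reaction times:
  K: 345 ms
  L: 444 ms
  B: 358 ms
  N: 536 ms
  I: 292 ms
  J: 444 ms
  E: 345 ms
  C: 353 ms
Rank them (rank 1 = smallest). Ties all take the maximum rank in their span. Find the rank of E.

3

Sorted (ascending): 292, 345, 345, 353, 358, 444, 444, 536
The 2 values of 345 occupy positions 2–3 → each gets rank 3.
The 2 values of 444 occupy positions 6–7 → each gets rank 7.
E has value 345 ms → rank 3.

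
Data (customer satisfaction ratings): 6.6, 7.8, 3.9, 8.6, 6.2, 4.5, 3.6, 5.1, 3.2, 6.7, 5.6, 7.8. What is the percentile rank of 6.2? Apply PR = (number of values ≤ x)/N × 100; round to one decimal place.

N = 12.
Strictly below 6.2: 6. Equal to 6.2: 1.
PR = 7/12 × 100 = 58.3

58.3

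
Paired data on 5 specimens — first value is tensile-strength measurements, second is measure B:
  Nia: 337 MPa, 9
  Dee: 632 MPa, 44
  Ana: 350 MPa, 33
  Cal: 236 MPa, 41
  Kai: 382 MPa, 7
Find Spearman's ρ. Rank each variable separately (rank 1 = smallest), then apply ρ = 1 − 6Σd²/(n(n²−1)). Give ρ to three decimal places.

Ranks of variable 1: 2, 5, 3, 1, 4
Ranks of variable 2: 2, 5, 3, 4, 1
d = r₁ − r₂: 0, 0, 0, -3, 3
d²: 0, 0, 0, 9, 9; Σd² = 18
ρ = 1 − 6·18/(5·24) = 1 − 108/120 = 0.100

0.100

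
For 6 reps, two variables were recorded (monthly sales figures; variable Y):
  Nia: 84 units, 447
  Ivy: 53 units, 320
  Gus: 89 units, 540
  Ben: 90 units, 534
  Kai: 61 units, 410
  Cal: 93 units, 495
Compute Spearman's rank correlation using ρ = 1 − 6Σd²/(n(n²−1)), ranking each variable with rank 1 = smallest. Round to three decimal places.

0.771

Ranks of variable 1: 3, 1, 4, 5, 2, 6
Ranks of variable 2: 3, 1, 6, 5, 2, 4
d = r₁ − r₂: 0, 0, -2, 0, 0, 2
d²: 0, 0, 4, 0, 0, 4; Σd² = 8
ρ = 1 − 6·8/(6·35) = 1 − 48/210 = 0.771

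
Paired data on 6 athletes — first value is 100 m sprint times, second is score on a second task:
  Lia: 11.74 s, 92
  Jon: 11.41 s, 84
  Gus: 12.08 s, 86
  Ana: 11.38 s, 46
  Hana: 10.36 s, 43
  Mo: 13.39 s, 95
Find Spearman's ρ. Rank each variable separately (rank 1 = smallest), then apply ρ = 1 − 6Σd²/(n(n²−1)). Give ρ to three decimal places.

Ranks of variable 1: 4, 3, 5, 2, 1, 6
Ranks of variable 2: 5, 3, 4, 2, 1, 6
d = r₁ − r₂: -1, 0, 1, 0, 0, 0
d²: 1, 0, 1, 0, 0, 0; Σd² = 2
ρ = 1 − 6·2/(6·35) = 1 − 12/210 = 0.943

0.943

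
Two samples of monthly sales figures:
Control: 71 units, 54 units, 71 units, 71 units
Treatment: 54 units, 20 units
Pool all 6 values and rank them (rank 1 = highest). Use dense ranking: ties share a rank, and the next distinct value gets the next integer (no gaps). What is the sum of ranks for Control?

5

Sorted (descending): 71, 71, 71, 54, 54, 20
The 3 values of 71 share dense rank 1.
The 2 values of 54 share dense rank 2.
Remaining distinct values take the next consecutive integers.
Control values → pooled ranks: 71→1, 54→2, 71→1, 71→1
Rank sum = 1 + 2 + 1 + 1 = 5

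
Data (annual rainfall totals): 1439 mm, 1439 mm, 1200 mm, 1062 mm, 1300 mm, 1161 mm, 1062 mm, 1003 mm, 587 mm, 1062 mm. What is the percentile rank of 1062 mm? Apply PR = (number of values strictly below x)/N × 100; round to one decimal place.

N = 10.
Strictly below 1062: 2. Equal to 1062: 3.
PR = 2/10 × 100 = 20.0

20.0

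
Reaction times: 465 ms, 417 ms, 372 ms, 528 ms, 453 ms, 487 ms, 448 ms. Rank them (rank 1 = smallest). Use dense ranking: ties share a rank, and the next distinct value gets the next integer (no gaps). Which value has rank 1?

372

Sorted (ascending): 372, 417, 448, 453, 465, 487, 528
No ties — each value takes its position as its rank.
Rank 1 → value 372.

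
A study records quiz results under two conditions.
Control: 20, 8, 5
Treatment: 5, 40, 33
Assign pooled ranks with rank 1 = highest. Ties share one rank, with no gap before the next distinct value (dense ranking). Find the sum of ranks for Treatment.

8

Sorted (descending): 40, 33, 20, 8, 5, 5
The 2 values of 5 share dense rank 5.
Remaining distinct values take the next consecutive integers.
Treatment values → pooled ranks: 5→5, 40→1, 33→2
Rank sum = 5 + 1 + 2 = 8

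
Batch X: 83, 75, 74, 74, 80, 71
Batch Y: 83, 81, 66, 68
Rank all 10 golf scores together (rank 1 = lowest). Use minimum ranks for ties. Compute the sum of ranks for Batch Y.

Sorted (ascending): 66, 68, 71, 74, 74, 75, 80, 81, 83, 83
The 2 values of 74 occupy positions 4–5 → each gets rank 4.
The 2 values of 83 occupy positions 9–10 → each gets rank 9.
Batch Y values → pooled ranks: 83→9, 81→8, 66→1, 68→2
Rank sum = 9 + 8 + 1 + 2 = 20

20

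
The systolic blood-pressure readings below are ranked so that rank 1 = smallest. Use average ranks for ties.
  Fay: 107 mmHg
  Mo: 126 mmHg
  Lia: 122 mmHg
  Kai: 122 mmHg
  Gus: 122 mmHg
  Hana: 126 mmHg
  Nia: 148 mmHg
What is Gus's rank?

3

Sorted (ascending): 107, 122, 122, 122, 126, 126, 148
The 3 values of 122 occupy positions 2–4 → average rank 3.
The 2 values of 126 occupy positions 5–6 → average rank (5+6)/2 = 5.5.
Gus has value 122 mmHg → rank 3.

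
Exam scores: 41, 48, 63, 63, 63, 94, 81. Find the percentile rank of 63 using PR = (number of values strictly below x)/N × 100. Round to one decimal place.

28.6

N = 7.
Strictly below 63: 2. Equal to 63: 3.
PR = 2/7 × 100 = 28.6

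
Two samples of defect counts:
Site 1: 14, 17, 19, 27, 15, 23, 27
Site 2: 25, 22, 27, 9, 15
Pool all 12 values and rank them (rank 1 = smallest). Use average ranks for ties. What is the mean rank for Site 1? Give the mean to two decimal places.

Sorted (ascending): 9, 14, 15, 15, 17, 19, 22, 23, 25, 27, 27, 27
The 2 values of 15 occupy positions 3–4 → average rank (3+4)/2 = 3.5.
The 3 values of 27 occupy positions 10–12 → average rank 11.
Site 1 values → pooled ranks: 14→2, 17→5, 19→6, 27→11, 15→3.5, 23→8, 27→11
Mean rank = (2 + 5 + 6 + 11 + 3.5 + 8 + 11) / 7 = 6.64

6.64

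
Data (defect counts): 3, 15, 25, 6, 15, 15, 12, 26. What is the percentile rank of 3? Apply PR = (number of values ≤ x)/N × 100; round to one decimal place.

12.5

N = 8.
Strictly below 3: 0. Equal to 3: 1.
PR = 1/8 × 100 = 12.5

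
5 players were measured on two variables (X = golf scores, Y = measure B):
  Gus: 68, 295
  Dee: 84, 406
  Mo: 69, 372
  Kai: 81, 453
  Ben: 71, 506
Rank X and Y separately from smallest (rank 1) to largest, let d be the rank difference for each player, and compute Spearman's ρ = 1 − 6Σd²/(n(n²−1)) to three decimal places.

Ranks of variable 1: 1, 5, 2, 4, 3
Ranks of variable 2: 1, 3, 2, 4, 5
d = r₁ − r₂: 0, 2, 0, 0, -2
d²: 0, 4, 0, 0, 4; Σd² = 8
ρ = 1 − 6·8/(5·24) = 1 − 48/120 = 0.600

0.600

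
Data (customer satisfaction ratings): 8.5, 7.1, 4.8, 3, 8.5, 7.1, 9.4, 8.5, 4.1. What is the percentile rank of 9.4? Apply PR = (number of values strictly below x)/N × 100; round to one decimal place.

88.9

N = 9.
Strictly below 9.4: 8. Equal to 9.4: 1.
PR = 8/9 × 100 = 88.9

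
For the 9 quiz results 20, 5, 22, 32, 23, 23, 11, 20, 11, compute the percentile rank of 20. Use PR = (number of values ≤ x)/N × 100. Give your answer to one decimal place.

55.6

N = 9.
Strictly below 20: 3. Equal to 20: 2.
PR = 5/9 × 100 = 55.6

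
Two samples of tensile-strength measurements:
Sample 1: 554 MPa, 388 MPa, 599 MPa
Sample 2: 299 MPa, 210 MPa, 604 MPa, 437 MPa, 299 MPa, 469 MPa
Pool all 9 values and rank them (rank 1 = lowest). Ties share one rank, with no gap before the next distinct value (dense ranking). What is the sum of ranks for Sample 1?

16

Sorted (ascending): 210, 299, 299, 388, 437, 469, 554, 599, 604
The 2 values of 299 share dense rank 2.
Remaining distinct values take the next consecutive integers.
Sample 1 values → pooled ranks: 554→6, 388→3, 599→7
Rank sum = 6 + 3 + 7 = 16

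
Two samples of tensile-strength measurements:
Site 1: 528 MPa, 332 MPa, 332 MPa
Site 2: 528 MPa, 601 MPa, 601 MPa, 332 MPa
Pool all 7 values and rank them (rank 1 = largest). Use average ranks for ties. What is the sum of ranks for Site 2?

Sorted (descending): 601, 601, 528, 528, 332, 332, 332
The 2 values of 601 occupy positions 1–2 → average rank (1+2)/2 = 1.5.
The 2 values of 528 occupy positions 3–4 → average rank (3+4)/2 = 3.5.
The 3 values of 332 occupy positions 5–7 → average rank 6.
Site 2 values → pooled ranks: 528→3.5, 601→1.5, 601→1.5, 332→6
Rank sum = 3.5 + 1.5 + 1.5 + 6 = 12.5

12.5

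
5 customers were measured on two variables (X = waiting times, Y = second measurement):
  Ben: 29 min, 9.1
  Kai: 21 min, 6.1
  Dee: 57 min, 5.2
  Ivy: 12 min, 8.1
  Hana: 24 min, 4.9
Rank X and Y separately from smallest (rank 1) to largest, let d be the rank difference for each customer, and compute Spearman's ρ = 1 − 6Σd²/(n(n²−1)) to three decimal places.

-0.200

Ranks of variable 1: 4, 2, 5, 1, 3
Ranks of variable 2: 5, 3, 2, 4, 1
d = r₁ − r₂: -1, -1, 3, -3, 2
d²: 1, 1, 9, 9, 4; Σd² = 24
ρ = 1 − 6·24/(5·24) = 1 − 144/120 = -0.200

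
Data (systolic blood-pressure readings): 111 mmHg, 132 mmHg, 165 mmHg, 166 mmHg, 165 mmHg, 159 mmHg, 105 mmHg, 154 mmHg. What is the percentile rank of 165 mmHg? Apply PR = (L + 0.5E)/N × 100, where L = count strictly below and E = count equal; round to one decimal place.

N = 8.
Strictly below 165: 5. Equal to 165: 2.
PR = (5 + 0.5·2)/8 × 100 = 75.0

75.0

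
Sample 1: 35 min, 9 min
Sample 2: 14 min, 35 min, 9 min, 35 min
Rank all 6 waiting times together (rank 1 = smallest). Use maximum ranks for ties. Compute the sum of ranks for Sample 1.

8

Sorted (ascending): 9, 9, 14, 35, 35, 35
The 2 values of 9 occupy positions 1–2 → each gets rank 2.
The 3 values of 35 occupy positions 4–6 → each gets rank 6.
Sample 1 values → pooled ranks: 35→6, 9→2
Rank sum = 6 + 2 = 8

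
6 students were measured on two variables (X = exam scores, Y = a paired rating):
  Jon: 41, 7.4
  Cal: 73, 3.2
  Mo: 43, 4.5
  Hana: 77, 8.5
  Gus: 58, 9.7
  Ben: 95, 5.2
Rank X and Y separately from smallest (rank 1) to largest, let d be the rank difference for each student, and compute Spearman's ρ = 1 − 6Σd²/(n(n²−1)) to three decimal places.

Ranks of variable 1: 1, 4, 2, 5, 3, 6
Ranks of variable 2: 4, 1, 2, 5, 6, 3
d = r₁ − r₂: -3, 3, 0, 0, -3, 3
d²: 9, 9, 0, 0, 9, 9; Σd² = 36
ρ = 1 − 6·36/(6·35) = 1 − 216/210 = -0.029

-0.029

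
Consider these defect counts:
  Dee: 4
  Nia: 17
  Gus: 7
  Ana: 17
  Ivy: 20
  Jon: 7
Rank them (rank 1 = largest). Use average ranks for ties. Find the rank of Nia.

2.5

Sorted (descending): 20, 17, 17, 7, 7, 4
The 2 values of 17 occupy positions 2–3 → average rank (2+3)/2 = 2.5.
The 2 values of 7 occupy positions 4–5 → average rank (4+5)/2 = 4.5.
Nia has value 17 → rank 2.5.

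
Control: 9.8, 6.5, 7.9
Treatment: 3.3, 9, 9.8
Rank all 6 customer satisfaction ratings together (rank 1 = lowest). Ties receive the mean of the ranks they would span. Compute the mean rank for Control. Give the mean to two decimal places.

3.50

Sorted (ascending): 3.3, 6.5, 7.9, 9, 9.8, 9.8
The 2 values of 9.8 occupy positions 5–6 → average rank (5+6)/2 = 5.5.
Control values → pooled ranks: 9.8→5.5, 6.5→2, 7.9→3
Mean rank = (5.5 + 2 + 3) / 3 = 3.50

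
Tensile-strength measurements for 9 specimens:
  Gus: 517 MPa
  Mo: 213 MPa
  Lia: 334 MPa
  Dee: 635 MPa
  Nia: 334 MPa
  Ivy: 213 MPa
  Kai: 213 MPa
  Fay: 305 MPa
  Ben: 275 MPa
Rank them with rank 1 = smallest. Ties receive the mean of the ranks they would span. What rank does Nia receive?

6.5

Sorted (ascending): 213, 213, 213, 275, 305, 334, 334, 517, 635
The 3 values of 213 occupy positions 1–3 → average rank 2.
The 2 values of 334 occupy positions 6–7 → average rank (6+7)/2 = 6.5.
Nia has value 334 MPa → rank 6.5.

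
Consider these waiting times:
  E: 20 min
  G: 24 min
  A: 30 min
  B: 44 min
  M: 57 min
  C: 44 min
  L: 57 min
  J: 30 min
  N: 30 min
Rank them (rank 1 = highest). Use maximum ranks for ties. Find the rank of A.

Sorted (descending): 57, 57, 44, 44, 30, 30, 30, 24, 20
The 2 values of 57 occupy positions 1–2 → each gets rank 2.
The 2 values of 44 occupy positions 3–4 → each gets rank 4.
The 3 values of 30 occupy positions 5–7 → each gets rank 7.
A has value 30 min → rank 7.

7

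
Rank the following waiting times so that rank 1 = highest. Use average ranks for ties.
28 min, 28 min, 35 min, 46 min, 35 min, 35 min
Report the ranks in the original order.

Sorted (descending): 46, 35, 35, 35, 28, 28
The 3 values of 35 occupy positions 2–4 → average rank 3.
The 2 values of 28 occupy positions 5–6 → average rank (5+6)/2 = 5.5.

5.5, 5.5, 3, 1, 3, 3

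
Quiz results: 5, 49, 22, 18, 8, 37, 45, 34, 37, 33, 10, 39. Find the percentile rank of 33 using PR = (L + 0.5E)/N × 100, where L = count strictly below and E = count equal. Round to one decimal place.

N = 12.
Strictly below 33: 5. Equal to 33: 1.
PR = (5 + 0.5·1)/12 × 100 = 45.8

45.8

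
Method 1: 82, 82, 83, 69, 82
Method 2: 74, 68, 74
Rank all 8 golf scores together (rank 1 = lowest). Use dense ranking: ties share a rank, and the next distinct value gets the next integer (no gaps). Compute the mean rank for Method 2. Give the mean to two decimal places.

Sorted (ascending): 68, 69, 74, 74, 82, 82, 82, 83
The 2 values of 74 share dense rank 3.
The 3 values of 82 share dense rank 4.
Remaining distinct values take the next consecutive integers.
Method 2 values → pooled ranks: 74→3, 68→1, 74→3
Mean rank = (3 + 1 + 3) / 3 = 2.33

2.33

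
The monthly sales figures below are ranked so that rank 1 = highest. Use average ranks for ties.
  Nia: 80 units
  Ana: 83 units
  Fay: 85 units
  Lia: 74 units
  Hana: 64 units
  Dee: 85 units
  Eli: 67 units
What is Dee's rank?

1.5

Sorted (descending): 85, 85, 83, 80, 74, 67, 64
The 2 values of 85 occupy positions 1–2 → average rank (1+2)/2 = 1.5.
Dee has value 85 units → rank 1.5.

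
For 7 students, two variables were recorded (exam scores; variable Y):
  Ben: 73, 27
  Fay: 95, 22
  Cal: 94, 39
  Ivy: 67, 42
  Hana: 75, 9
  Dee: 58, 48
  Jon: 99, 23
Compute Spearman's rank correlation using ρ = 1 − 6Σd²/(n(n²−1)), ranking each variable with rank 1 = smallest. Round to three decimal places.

Ranks of variable 1: 3, 6, 5, 2, 4, 1, 7
Ranks of variable 2: 4, 2, 5, 6, 1, 7, 3
d = r₁ − r₂: -1, 4, 0, -4, 3, -6, 4
d²: 1, 16, 0, 16, 9, 36, 16; Σd² = 94
ρ = 1 − 6·94/(7·48) = 1 − 564/336 = -0.679

-0.679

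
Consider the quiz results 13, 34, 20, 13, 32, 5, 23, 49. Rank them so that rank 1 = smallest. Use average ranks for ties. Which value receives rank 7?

Sorted (ascending): 5, 13, 13, 20, 23, 32, 34, 49
The 2 values of 13 occupy positions 2–3 → average rank (2+3)/2 = 2.5.
Rank 7 → value 34.

34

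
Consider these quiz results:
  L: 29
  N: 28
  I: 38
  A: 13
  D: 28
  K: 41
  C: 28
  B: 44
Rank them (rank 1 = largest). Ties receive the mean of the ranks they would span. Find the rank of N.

Sorted (descending): 44, 41, 38, 29, 28, 28, 28, 13
The 3 values of 28 occupy positions 5–7 → average rank 6.
N has value 28 → rank 6.

6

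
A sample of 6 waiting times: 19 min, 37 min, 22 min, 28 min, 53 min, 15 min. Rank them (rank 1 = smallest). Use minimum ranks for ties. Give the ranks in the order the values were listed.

2, 5, 3, 4, 6, 1

Sorted (ascending): 15, 19, 22, 28, 37, 53
No ties — each value takes its position as its rank.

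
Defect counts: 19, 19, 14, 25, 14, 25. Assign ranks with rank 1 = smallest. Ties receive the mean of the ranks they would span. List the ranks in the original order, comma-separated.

3.5, 3.5, 1.5, 5.5, 1.5, 5.5

Sorted (ascending): 14, 14, 19, 19, 25, 25
The 2 values of 14 occupy positions 1–2 → average rank (1+2)/2 = 1.5.
The 2 values of 19 occupy positions 3–4 → average rank (3+4)/2 = 3.5.
The 2 values of 25 occupy positions 5–6 → average rank (5+6)/2 = 5.5.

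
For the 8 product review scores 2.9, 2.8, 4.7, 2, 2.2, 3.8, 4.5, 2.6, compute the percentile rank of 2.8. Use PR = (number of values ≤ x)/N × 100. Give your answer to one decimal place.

N = 8.
Strictly below 2.8: 3. Equal to 2.8: 1.
PR = 4/8 × 100 = 50.0

50.0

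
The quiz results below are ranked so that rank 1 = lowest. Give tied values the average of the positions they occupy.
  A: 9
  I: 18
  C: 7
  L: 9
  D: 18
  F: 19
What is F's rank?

Sorted (ascending): 7, 9, 9, 18, 18, 19
The 2 values of 9 occupy positions 2–3 → average rank (2+3)/2 = 2.5.
The 2 values of 18 occupy positions 4–5 → average rank (4+5)/2 = 4.5.
F has value 19 → rank 6.

6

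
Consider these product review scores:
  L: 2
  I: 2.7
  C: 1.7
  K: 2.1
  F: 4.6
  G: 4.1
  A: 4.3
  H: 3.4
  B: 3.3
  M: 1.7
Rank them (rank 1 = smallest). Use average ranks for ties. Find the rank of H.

Sorted (ascending): 1.7, 1.7, 2, 2.1, 2.7, 3.3, 3.4, 4.1, 4.3, 4.6
The 2 values of 1.7 occupy positions 1–2 → average rank (1+2)/2 = 1.5.
H has value 3.4 → rank 7.

7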